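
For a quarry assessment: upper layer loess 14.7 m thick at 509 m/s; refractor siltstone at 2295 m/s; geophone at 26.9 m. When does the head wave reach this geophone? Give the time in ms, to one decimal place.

θ_c = arcsin(V₁/V₂) = arcsin(509/2295) = 12.81°, cos θ_c = 0.9751.
Intercept time tᵢ = 2h cos θ_c / V₁ = 2·14.7·0.9751/509 = 0.05632 s.
t = x/V₂ + tᵢ = 26.9/2295 + 0.05632 = 0.06804 s.

68.0 ms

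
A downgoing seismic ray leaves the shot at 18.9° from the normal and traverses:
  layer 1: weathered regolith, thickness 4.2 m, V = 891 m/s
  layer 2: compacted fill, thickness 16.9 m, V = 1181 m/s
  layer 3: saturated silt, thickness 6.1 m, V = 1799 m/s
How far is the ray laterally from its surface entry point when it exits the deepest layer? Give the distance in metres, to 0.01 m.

14.75 m

p = sin θ₁/V₁ = sin 18.9°/891 = 3.6354e-04 s/m is conserved through the stack.
Layer 1: θ = 18.90°; offset = 4.2·tan 18.90° = 1.4380 m.
Layer 2: sin θ = p·1181 = 0.4293 → θ = 25.43°; offset = 16.9·tan 25.43° = 8.0341 m.
Layer 3: sin θ = p·1799 = 0.6540 → θ = 40.85°; offset = 6.1·tan 40.85° = 5.2737 m.
Summing the layer offsets gives 14.7458 m.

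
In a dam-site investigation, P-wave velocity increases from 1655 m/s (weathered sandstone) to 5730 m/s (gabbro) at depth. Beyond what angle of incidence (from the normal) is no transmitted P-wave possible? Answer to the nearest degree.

At critical incidence the refracted ray runs along the interface (θ₂ = 90°), so sin θ_c = V₁/V₂.
θ_c = arcsin(1655/5730) = arcsin 0.2888 = 16.79°.

17°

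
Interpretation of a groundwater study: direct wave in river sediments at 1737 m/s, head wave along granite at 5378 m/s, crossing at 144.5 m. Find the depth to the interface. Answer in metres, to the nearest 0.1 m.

h = (x_cross/2)·√((V₂−V₁)/(V₂+V₁)).
(V₂−V₁)/(V₂+V₁) = (5378−1737)/(5378+1737) = 0.5117; √ = 0.7154.
h = (144.5/2)·0.7154 = 51.68 m.

51.7 m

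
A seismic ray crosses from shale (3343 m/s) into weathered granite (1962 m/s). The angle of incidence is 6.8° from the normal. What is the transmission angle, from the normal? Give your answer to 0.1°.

Snell's law: sin θ₂ = (V₂/V₁)·sin θ₁ = (1962/3343)·sin 6.8° = 0.0695.
θ₂ = sin⁻¹(0.0695) = 3.98° (from vertical).

4.0°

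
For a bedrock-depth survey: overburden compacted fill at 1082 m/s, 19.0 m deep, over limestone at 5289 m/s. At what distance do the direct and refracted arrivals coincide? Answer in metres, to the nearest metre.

47 m

θ_c = arcsin(1082/5289) = 11.80°, so cos θ_c = 0.9789 and tᵢ = 2h cos θ_c/V₁ = 0.0344 s.
At crossover x/V₁ = x/V₂ + tᵢ ⇒ x = tᵢ/(1/V₁ − 1/V₂) = 0.03438/(9.2421e-04 − 1.8907e-04) = 46.76 m.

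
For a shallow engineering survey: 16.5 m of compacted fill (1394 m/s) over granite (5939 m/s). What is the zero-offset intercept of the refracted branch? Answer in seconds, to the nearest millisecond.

θ_c = arcsin(V₁/V₂) = arcsin(1394/5939) = 13.58°; cos θ_c = 0.9721.
tᵢ = 2h·cos θ_c / V₁ = 2·16.5·0.9721 / 1394 = 0.02301 s.

0.023 s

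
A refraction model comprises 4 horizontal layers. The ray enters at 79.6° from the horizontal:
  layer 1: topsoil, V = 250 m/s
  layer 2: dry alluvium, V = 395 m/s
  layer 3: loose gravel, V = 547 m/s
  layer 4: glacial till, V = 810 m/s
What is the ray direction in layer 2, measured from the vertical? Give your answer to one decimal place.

16.6°

From the normal: θ₁ = 90° − 79.6° = 10.4°.
Ray parameter p = sin 10.4° / 250 = 7.2208e-04 s/m.
sin θ_2 = p·V_2 = 7.2208e-04 × 395 = 0.2852.
θ_2 = 16.57° from the vertical.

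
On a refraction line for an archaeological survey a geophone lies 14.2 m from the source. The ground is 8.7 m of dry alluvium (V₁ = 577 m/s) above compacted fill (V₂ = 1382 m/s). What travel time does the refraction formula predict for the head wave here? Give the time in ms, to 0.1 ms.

37.7 ms

t = x/V₂ + 2h·√(V₂²−V₁²)/(V₁V₂).
√(V₂²−V₁²) = √(1382²−577²) = 1255.8 m/s; delay term = 2·8.7·1255.8/(577·1382) = 0.02740 s.
t = 14.2/1382 + 0.02740 = 0.03768 s.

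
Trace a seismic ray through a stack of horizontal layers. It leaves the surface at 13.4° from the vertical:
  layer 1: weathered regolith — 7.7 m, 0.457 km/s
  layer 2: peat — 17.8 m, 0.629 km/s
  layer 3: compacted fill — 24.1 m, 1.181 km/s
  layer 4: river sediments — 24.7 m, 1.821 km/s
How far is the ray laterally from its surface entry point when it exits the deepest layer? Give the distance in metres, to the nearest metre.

85 m

Apply Snell's law at each interface; in layer i the horizontal offset is hᵢ·tan θᵢ.
Layer 1: θ = 13.40°; offset = 7.7·tan 13.40° = 1.834 m.
Layer 2: sin θ = 0.629·sin 13.4°/0.457 = 0.3190, θ = 18.60°; offset = 17.8·tan 18.60° = 5.991 m.
Layer 3: sin θ = 1.181·sin 13.4°/0.457 = 0.5989, θ = 36.79°; offset = 24.1·tan 36.79° = 18.023 m.
Layer 4: sin θ = 1.821·sin 13.4°/0.457 = 0.9234, θ = 67.43°; offset = 24.7·tan 67.43° = 59.439 m.
Summing the layer offsets gives 85.287 m.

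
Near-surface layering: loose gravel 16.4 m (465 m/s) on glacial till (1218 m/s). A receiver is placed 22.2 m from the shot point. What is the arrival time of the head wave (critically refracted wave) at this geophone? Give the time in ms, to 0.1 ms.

83.4 ms

t = x/V₂ + 2h·√(V₂²−V₁²)/(V₁V₂).
√(V₂²−V₁²) = √(1218²−465²) = 1125.7 m/s; delay term = 2·16.4·1125.7/(465·1218) = 0.06519 s.
t = 22.2/1218 + 0.06519 = 0.08342 s.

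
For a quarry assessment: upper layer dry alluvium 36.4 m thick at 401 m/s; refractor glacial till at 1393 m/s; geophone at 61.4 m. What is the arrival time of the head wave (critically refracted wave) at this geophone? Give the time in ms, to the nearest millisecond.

θ_c = arcsin(V₁/V₂) = arcsin(401/1393) = 16.73°, cos θ_c = 0.9577.
Intercept time tᵢ = 2h cos θ_c / V₁ = 2·36.4·0.9577/401 = 0.17386 s.
t = x/V₂ + tᵢ = 61.4/1393 + 0.17386 = 0.21794 s.

218 ms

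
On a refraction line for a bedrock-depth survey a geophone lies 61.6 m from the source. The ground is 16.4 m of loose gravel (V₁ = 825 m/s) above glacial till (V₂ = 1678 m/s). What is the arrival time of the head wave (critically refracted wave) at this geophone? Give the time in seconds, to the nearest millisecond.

0.071 s

t = x/V₂ + 2h·√(V₂²−V₁²)/(V₁V₂).
√(V₂²−V₁²) = √(1678²−825²) = 1461.2 m/s; delay term = 2·16.4·1461.2/(825·1678) = 0.03462 s.
t = 61.6/1678 + 0.03462 = 0.07133 s.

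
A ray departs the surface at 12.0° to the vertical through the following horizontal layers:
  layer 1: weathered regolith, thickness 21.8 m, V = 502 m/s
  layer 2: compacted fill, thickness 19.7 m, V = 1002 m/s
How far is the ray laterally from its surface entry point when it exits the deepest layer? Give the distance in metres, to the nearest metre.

14 m

Ray parameter p = sin 12.0° / 502 m/s = 4.1417e-04 s/m.
Layer 1: θ = 12.00°; offset = 21.8·tan 12.00° = 4.634 m.
Layer 2: sin θ = p·1002 = 0.4150 → θ = 24.52°; offset = 19.7·tan 24.52° = 8.986 m.
Total horizontal offset = 13.619 m.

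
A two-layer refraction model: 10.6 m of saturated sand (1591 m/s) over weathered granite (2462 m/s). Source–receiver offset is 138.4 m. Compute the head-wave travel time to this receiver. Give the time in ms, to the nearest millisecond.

66 ms

θ_c = arcsin(V₁/V₂) = arcsin(1591/2462) = 40.26°, cos θ_c = 0.7631.
Intercept time tᵢ = 2h cos θ_c / V₁ = 2·10.6·0.7631/1591 = 0.01017 s.
t = x/V₂ + tᵢ = 138.4/2462 + 0.01017 = 0.06638 s.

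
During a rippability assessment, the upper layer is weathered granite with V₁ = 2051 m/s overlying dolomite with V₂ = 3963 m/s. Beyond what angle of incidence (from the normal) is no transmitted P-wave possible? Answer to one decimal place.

31.2°

Critical incidence: sin θ_c = V₁/V₂ = 2051/3963 = 0.5175.
θ_c = arcsin 0.5175 = 31.17°.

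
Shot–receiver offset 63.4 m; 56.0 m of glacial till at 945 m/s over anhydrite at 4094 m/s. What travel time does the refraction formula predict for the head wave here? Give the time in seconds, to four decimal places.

θ_c = arcsin(V₁/V₂) = arcsin(945/4094) = 13.35°, cos θ_c = 0.9730.
Intercept time tᵢ = 2h cos θ_c / V₁ = 2·56.0·0.9730/945 = 0.11532 s.
t = x/V₂ + tᵢ = 63.4/4094 + 0.11532 = 0.13080 s.

0.1308 s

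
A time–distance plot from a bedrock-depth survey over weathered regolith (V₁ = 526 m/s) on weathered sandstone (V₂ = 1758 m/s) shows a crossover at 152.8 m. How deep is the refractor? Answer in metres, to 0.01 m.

h = (x_cross/2)·√((V₂−V₁)/(V₂+V₁)).
(V₂−V₁)/(V₂+V₁) = (1758−526)/(1758+526) = 0.5394; √ = 0.7344.
h = (152.8/2)·0.7344 = 56.11 m.

56.11 m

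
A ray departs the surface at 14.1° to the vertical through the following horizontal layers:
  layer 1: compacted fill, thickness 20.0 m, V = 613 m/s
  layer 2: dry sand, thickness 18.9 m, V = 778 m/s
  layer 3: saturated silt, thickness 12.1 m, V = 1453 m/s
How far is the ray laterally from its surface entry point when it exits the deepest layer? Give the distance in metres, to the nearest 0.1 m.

19.7 m

p = sin θ₁/V₁ = sin 14.1°/613 = 3.9741e-04 s/m is conserved through the stack.
Layer 1: θ = 14.10°; offset = 20.0·tan 14.10° = 5.024 m.
Layer 2: sin θ = p·778 = 0.3092 → θ = 18.01°; offset = 18.9·tan 18.01° = 6.145 m.
Layer 3: sin θ = p·1453 = 0.5774 → θ = 35.27°; offset = 12.1·tan 35.27° = 8.558 m.
Summing the layer offsets gives 19.726 m.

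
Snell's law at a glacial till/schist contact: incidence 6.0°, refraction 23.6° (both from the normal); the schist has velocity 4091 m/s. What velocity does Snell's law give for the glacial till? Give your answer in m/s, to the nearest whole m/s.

1068 m/s

Snell's law: sin 6.0°/V₁ = sin 23.6°/V₂.
V₁ = V₂·sin 6.0°/sin 23.6° = 4091 × 0.2611 = 1068.13 m/s.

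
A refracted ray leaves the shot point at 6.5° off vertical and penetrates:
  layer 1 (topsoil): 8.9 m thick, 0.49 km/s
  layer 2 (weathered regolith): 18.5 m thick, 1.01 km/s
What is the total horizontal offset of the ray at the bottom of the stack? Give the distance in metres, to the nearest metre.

5 m

p = sin θ₁/V₁ = sin 6.5°/0.49 = 2.3103e-01 s/km is conserved through the stack.
Layer 1: θ = 6.50°; offset = 8.9·tan 6.50° = 1.014 m.
Layer 2: sin θ = p·1.01 = 0.2333 → θ = 13.49°; offset = 18.5·tan 13.49° = 4.439 m.
Σ offsets = 5.453 m.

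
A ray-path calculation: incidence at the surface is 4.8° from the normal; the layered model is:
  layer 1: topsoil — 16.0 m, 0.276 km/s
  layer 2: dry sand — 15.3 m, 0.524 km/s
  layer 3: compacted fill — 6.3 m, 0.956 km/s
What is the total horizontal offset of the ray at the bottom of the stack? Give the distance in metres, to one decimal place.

Ray parameter p = sin 4.8° / 0.276 km/s = 3.0318e-01 s/km.
Layer 1: θ = 4.80°; offset = 16.0·tan 4.80° = 1.344 m.
Layer 2: sin θ = p·0.524 = 0.1589 → θ = 9.14°; offset = 15.3·tan 9.14° = 2.462 m.
Layer 3: sin θ = p·0.956 = 0.2898 → θ = 16.85°; offset = 6.3·tan 16.85° = 1.908 m.
Σ offsets = 5.713 m.

5.7 m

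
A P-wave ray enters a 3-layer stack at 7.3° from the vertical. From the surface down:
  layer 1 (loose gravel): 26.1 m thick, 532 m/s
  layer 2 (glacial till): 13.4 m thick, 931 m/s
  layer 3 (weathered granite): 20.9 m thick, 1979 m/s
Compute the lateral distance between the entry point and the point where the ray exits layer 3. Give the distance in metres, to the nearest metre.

18 m

Apply Snell's law at each interface; in layer i the horizontal offset is hᵢ·tan θᵢ.
Layer 1: θ = 7.30°; offset = 26.1·tan 7.30° = 3.343 m.
Layer 2: sin θ = 931·sin 7.3°/532 = 0.2224, θ = 12.85°; offset = 13.4·tan 12.85° = 3.056 m.
Layer 3: sin θ = 1979·sin 7.3°/532 = 0.4727, θ = 28.21°; offset = 20.9·tan 28.21° = 11.210 m.
Summing the layer offsets gives 17.610 m.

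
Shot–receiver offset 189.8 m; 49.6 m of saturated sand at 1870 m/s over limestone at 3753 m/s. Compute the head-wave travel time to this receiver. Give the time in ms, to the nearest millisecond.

97 ms

θ_c = arcsin(V₁/V₂) = arcsin(1870/3753) = 29.89°, cos θ_c = 0.8670.
Intercept time tᵢ = 2h cos θ_c / V₁ = 2·49.6·0.8670/1870 = 0.04599 s.
t = x/V₂ + tᵢ = 189.8/3753 + 0.04599 = 0.09657 s.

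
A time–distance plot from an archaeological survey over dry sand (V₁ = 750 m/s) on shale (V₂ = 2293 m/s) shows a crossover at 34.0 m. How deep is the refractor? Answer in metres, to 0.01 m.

x_cross = 2h·√((V₂+V₁)/(V₂−V₁)) → h = x_cross / (2·√((V₂+V₁)/(V₂−V₁))).
√((V₂+V₁)/(V₂−V₁)) = √((2293+750)/(2293−750)) = 1.4043.
h = 34.0 / (2·1.4043) = 12.11 m.

12.11 m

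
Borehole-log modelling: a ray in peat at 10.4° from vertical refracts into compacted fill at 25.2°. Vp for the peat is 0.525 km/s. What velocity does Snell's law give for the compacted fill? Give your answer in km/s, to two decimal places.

sin 10.4° = 0.1805; sin 25.2° = 0.4258.
V₂ = V₁·(sin θ₂/sin θ₁) = 0.525·(0.4258/0.1805) = 1.24 km/s.

1.24 km/s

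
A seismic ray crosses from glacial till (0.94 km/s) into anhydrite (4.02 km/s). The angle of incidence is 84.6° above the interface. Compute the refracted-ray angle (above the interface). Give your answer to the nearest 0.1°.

66.3°

Convert to the normal: θ₁ = 90° − 84.6° = 5.4°.
sin θ₁/V₁ = sin θ₂/V₂ ⇒ sin θ₂ = 4.02·sin 5.4°/0.94 = 4.02·0.0941/0.94 = 0.4025.
θ₂ = arcsin 0.4025 = 23.73° from the normal.
From the interface: 90° − 23.73° = 66.27°.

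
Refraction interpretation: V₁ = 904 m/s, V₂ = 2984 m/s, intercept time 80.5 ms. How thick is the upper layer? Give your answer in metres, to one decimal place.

θ_c = arcsin(904/2984) = 17.63°; cos θ_c = 0.9530.
tᵢ = 2h cos θ_c/V₁ ⇒ h = tᵢ·V₁/(2 cos θ_c) = 0.0805·904/(2·0.9530) = 38.18 m.

38.2 m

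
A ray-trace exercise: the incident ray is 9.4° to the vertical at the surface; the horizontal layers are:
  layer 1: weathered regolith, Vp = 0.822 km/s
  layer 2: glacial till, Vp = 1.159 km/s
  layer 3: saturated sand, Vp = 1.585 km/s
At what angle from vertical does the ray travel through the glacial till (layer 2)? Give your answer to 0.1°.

13.3°

Snell's law across each interface conserves sin θ / V, so sin θ_2 = V_2·sin θ₁/V₁.
sin θ_2 = 1.159 × sin 9.4° / 0.822 = 0.2303.
θ_2 = arcsin 0.2303 = 13.31°.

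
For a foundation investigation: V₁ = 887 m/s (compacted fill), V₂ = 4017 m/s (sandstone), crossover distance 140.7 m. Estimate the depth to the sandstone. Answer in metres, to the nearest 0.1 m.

x_cross = 2h·√((V₂+V₁)/(V₂−V₁)) → h = x_cross / (2·√((V₂+V₁)/(V₂−V₁))).
√((V₂+V₁)/(V₂−V₁)) = √((4017+887)/(4017−887)) = 1.2517.
h = 140.7 / (2·1.2517) = 56.20 m.

56.2 m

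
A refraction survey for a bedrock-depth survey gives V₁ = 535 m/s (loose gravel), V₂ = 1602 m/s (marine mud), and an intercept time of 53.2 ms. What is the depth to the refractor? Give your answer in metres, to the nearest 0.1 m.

15.1 m

h = tᵢ·V₁·V₂ / (2·√(V₂²−V₁²)).
√(V₂²−V₁²) = √(1602² − 535²) = 1510.0 m/s.
h = 0.0532 s × 535 × 1602 / (2 × 1510.0) = 15.10 m.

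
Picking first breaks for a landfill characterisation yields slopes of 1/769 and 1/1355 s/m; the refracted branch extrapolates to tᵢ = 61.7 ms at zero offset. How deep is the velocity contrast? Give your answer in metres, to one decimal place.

h = tᵢ·V₁·V₂ / (2·√(V₂²−V₁²)).
√(V₂²−V₁²) = √(1355² − 769²) = 1115.6 m/s.
h = 0.0617 s × 769 × 1355 / (2 × 1115.6) = 28.81 m.

28.8 m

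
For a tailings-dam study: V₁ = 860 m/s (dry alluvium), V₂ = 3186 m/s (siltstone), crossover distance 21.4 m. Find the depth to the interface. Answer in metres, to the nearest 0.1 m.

8.1 m

x_cross = 2h·√((V₂+V₁)/(V₂−V₁)) → h = x_cross / (2·√((V₂+V₁)/(V₂−V₁))).
√((V₂+V₁)/(V₂−V₁)) = √((3186+860)/(3186−860)) = 1.3189.
h = 21.4 / (2·1.3189) = 8.11 m.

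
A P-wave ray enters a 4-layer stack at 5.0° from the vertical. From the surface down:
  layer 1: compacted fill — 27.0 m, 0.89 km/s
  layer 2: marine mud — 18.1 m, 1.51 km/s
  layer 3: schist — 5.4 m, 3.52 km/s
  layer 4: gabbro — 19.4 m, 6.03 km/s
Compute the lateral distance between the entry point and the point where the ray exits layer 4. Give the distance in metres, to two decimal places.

21.25 m

Apply Snell's law at each interface; in layer i the horizontal offset is hᵢ·tan θᵢ.
Layer 1: θ = 5.00°; offset = 27.0·tan 5.00° = 2.3622 m.
Layer 2: sin θ = 1.51·sin 5.0°/0.89 = 0.1479, θ = 8.50°; offset = 18.1·tan 8.50° = 2.7062 m.
Layer 3: sin θ = 3.52·sin 5.0°/0.89 = 0.3447, θ = 20.16°; offset = 5.4·tan 20.16° = 1.9829 m.
Layer 4: sin θ = 6.03·sin 5.0°/0.89 = 0.5905, θ = 36.19°; offset = 19.4·tan 36.19° = 14.1949 m.
Total horizontal offset = 21.2463 m.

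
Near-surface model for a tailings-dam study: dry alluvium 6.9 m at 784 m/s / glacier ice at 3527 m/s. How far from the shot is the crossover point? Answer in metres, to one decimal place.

θ_c = arcsin(784/3527) = 12.84°, so cos θ_c = 0.9750 and tᵢ = 2h cos θ_c/V₁ = 0.0172 s.
At crossover x/V₁ = x/V₂ + tᵢ ⇒ x = tᵢ/(1/V₁ − 1/V₂) = 0.01716/(1.2755e-03 − 2.8353e-04) = 17.30 m.

17.3 m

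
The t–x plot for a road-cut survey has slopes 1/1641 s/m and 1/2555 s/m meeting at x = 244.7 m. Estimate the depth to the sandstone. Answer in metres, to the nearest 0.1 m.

57.1 m

x_cross = 2h·√((V₂+V₁)/(V₂−V₁)) → h = x_cross / (2·√((V₂+V₁)/(V₂−V₁))).
√((V₂+V₁)/(V₂−V₁)) = √((2555+1641)/(2555−1641)) = 2.1426.
h = 244.7 / (2·2.1426) = 57.10 m.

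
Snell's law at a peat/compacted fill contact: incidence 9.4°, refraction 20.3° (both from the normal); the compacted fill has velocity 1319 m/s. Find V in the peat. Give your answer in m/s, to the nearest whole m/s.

621 m/s

Snell's law: sin 9.4°/V₁ = sin 20.3°/V₂.
V₁ = V₂·sin 9.4°/sin 20.3° = 1319 × 0.4708 = 620.94 m/s.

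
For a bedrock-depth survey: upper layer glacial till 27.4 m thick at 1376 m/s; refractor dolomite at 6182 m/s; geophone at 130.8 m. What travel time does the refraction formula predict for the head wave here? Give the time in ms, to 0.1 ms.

60.0 ms

θ_c = arcsin(V₁/V₂) = arcsin(1376/6182) = 12.86°, cos θ_c = 0.9749.
Intercept time tᵢ = 2h cos θ_c / V₁ = 2·27.4·0.9749/1376 = 0.03883 s.
t = x/V₂ + tᵢ = 130.8/6182 + 0.03883 = 0.05998 s.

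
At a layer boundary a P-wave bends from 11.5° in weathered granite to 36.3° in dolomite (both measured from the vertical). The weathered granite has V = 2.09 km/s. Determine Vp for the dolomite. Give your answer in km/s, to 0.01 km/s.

sin 11.5° = 0.1994; sin 36.3° = 0.5920.
V₂ = V₁·(sin θ₂/sin θ₁) = 2.09·(0.5920/0.1994) = 6.21 km/s.

6.21 km/s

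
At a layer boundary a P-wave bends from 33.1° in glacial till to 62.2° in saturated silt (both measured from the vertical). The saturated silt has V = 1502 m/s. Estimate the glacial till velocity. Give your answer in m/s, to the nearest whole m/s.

927 m/s

sin 33.1° = 0.5461; sin 62.2° = 0.8846.
V₁ = V₂·(sin θ₁/sin θ₂) = 1502·(0.5461/0.8846) = 927.27 m/s.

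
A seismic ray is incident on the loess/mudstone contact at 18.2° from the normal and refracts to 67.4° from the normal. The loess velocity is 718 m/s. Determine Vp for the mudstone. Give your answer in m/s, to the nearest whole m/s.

Snell's law: sin 18.2°/V₁ = sin 67.4°/V₂.
V₂ = V₁·sin 67.4°/sin 18.2° = 718 × 2.9558 = 2122.29 m/s.

2122 m/s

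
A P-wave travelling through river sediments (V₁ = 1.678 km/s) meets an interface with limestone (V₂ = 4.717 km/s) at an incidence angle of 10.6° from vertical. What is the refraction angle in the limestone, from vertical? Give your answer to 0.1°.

Snell's law: sin θ₂ = (V₂/V₁)·sin θ₁ = (4.717/1.678)·sin 10.6° = 0.5171.
θ₂ = arcsin 0.5171 = 31.14° from the normal.

31.1°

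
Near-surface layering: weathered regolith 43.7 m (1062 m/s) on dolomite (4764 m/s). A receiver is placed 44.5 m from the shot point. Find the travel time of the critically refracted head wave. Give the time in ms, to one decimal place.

89.6 ms

θ_c = arcsin(V₁/V₂) = arcsin(1062/4764) = 12.88°, cos θ_c = 0.9748.
Intercept time tᵢ = 2h cos θ_c / V₁ = 2·43.7·0.9748/1062 = 0.08023 s.
t = x/V₂ + tᵢ = 44.5/4764 + 0.08023 = 0.08957 s.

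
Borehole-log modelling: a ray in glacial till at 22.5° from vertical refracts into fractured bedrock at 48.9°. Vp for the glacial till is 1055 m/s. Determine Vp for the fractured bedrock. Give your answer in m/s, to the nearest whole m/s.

sin 22.5° = 0.3827; sin 48.9° = 0.7536.
V₂ = V₁·(sin θ₂/sin θ₁) = 1055·(0.7536/0.3827) = 2077.46 m/s.

2077 m/s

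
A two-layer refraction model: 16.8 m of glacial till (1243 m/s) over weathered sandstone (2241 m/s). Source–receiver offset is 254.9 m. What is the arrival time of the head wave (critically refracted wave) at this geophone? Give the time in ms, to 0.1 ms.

136.2 ms

θ_c = arcsin(V₁/V₂) = arcsin(1243/2241) = 33.69°, cos θ_c = 0.8321.
Intercept time tᵢ = 2h cos θ_c / V₁ = 2·16.8·0.8321/1243 = 0.02249 s.
t = x/V₂ + tᵢ = 254.9/2241 + 0.02249 = 0.13624 s.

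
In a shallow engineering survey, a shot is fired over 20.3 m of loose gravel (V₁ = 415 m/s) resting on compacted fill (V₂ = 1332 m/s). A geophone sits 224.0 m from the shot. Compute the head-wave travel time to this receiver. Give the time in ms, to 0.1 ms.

θ_c = arcsin(V₁/V₂) = arcsin(415/1332) = 18.15°, cos θ_c = 0.9502.
Intercept time tᵢ = 2h cos θ_c / V₁ = 2·20.3·0.9502/415 = 0.09296 s.
t = x/V₂ + tᵢ = 224.0/1332 + 0.09296 = 0.26113 s.

261.1 ms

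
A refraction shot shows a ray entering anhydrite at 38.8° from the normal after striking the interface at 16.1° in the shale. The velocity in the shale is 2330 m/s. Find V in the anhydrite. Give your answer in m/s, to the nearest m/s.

Snell's law: sin 16.1°/V₁ = sin 38.8°/V₂.
V₂ = V₁·sin 38.8°/sin 16.1° = 2330 × 2.2595 = 5264.73 m/s.

5265 m/s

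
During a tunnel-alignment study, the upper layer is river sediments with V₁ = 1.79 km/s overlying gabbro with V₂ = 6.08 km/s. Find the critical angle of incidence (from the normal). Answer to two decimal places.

17.12°

At critical incidence the refracted ray runs along the interface (θ₂ = 90°), so sin θ_c = V₁/V₂.
θ_c = arcsin(1.79/6.08) = arcsin 0.2944 = 17.12°.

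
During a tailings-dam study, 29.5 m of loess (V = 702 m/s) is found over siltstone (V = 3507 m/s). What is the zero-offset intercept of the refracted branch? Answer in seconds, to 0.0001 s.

θ_c = arcsin(V₁/V₂) = arcsin(702/3507) = 11.55°; cos θ_c = 0.9798.
tᵢ = 2h·cos θ_c / V₁ = 2·29.5·0.9798 / 702 = 0.08234 s.

0.0823 s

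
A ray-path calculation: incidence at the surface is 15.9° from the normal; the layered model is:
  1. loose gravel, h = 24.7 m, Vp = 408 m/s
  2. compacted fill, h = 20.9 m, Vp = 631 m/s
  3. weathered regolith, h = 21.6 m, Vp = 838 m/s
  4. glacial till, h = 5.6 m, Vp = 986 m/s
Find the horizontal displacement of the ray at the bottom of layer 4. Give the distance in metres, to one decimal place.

Ray parameter p = sin 15.9° / 408 m/s = 6.7147e-04 s/m.
Layer 1: θ = 15.90°; offset = 24.7·tan 15.90° = 7.036 m.
Layer 2: sin θ = p·631 = 0.4237 → θ = 25.07°; offset = 20.9·tan 25.07° = 9.776 m.
Layer 3: sin θ = p·838 = 0.5627 → θ = 34.24°; offset = 21.6·tan 34.24° = 14.703 m.
Layer 4: sin θ = p·986 = 0.6621 → θ = 41.46°; offset = 5.6·tan 41.46° = 4.947 m.
Total horizontal offset = 36.462 m.

36.5 m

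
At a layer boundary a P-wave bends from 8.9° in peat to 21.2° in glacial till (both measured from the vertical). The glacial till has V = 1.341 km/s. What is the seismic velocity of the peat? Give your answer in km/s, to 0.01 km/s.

sin 8.9° = 0.1547; sin 21.2° = 0.3616.
V₁ = V₂·(sin θ₁/sin θ₂) = 1.341·(0.1547/0.3616) = 0.57 km/s.

0.57 km/s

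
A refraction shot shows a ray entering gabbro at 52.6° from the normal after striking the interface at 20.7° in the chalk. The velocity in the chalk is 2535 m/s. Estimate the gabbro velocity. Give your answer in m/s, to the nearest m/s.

5697 m/s

Snell's law: sin 20.7°/V₁ = sin 52.6°/V₂.
V₂ = V₁·sin 52.6°/sin 20.7° = 2535 × 2.2474 = 5697.27 m/s.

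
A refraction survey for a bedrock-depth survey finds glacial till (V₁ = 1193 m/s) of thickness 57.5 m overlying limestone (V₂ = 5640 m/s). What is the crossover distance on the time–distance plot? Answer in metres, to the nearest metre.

θ_c = arcsin(1193/5640) = 12.21°, so cos θ_c = 0.9774 and tᵢ = 2h cos θ_c/V₁ = 0.0942 s.
At crossover x/V₁ = x/V₂ + tᵢ ⇒ x = tᵢ/(1/V₁ − 1/V₂) = 0.09421/(8.3822e-04 − 1.7730e-04) = 142.55 m.

143 m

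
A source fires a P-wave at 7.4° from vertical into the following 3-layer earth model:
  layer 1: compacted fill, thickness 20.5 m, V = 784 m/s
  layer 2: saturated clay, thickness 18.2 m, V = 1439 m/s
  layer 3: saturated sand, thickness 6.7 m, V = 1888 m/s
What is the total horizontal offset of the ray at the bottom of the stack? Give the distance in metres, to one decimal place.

9.3 m

Apply Snell's law at each interface; in layer i the horizontal offset is hᵢ·tan θᵢ.
Layer 1: θ = 7.40°; offset = 20.5·tan 7.40° = 2.662 m.
Layer 2: sin θ = 1439·sin 7.4°/784 = 0.2364, θ = 13.67°; offset = 18.2·tan 13.67° = 4.428 m.
Layer 3: sin θ = 1888·sin 7.4°/784 = 0.3102, θ = 18.07°; offset = 6.7·tan 18.07° = 2.186 m.
Total horizontal offset = 9.276 m.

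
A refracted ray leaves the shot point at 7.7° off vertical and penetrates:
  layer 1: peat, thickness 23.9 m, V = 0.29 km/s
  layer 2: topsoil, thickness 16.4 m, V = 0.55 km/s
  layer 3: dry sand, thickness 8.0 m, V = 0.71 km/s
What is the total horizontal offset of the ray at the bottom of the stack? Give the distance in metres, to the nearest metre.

10 m

Apply Snell's law at each interface; in layer i the horizontal offset is hᵢ·tan θᵢ.
Layer 1: θ = 7.70°; offset = 23.9·tan 7.70° = 3.231 m.
Layer 2: sin θ = 0.55·sin 7.7°/0.29 = 0.2541, θ = 14.72°; offset = 16.4·tan 14.72° = 4.309 m.
Layer 3: sin θ = 0.71·sin 7.7°/0.29 = 0.3280, θ = 19.15°; offset = 8.0·tan 19.15° = 2.778 m.
Total horizontal offset = 10.318 m.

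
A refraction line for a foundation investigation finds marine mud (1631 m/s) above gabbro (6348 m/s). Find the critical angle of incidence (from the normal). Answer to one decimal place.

14.9°

At critical incidence the refracted ray runs along the interface (θ₂ = 90°), so sin θ_c = V₁/V₂.
θ_c = arcsin(1631/6348) = arcsin 0.2569 = 14.89°.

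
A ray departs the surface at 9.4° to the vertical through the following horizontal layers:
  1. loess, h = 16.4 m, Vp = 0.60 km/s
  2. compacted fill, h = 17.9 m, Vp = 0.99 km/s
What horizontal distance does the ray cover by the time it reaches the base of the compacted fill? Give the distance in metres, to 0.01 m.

7.72 m

Ray parameter p = sin 9.4° / 0.60 km/s = 2.7221e-01 s/km.
Layer 1: θ = 9.40°; offset = 16.4·tan 9.40° = 2.7150 m.
Layer 2: sin θ = p·0.99 = 0.2695 → θ = 15.63°; offset = 17.9·tan 15.63° = 5.0092 m.
Σ offsets = 7.7242 m.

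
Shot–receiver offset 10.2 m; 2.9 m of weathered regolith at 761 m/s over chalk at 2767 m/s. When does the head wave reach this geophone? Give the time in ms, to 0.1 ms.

θ_c = arcsin(V₁/V₂) = arcsin(761/2767) = 15.96°, cos θ_c = 0.9614.
Intercept time tᵢ = 2h cos θ_c / V₁ = 2·2.9·0.9614/761 = 0.00733 s.
t = x/V₂ + tᵢ = 10.2/2767 + 0.00733 = 0.01101 s.

11.0 ms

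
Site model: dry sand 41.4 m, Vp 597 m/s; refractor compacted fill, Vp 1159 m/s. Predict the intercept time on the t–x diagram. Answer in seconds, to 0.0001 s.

tᵢ = 2h·√(V₂²−V₁²)/(V₁V₂).
√(V₂²−V₁²) = √(1159²−597²) = 993.4 m/s.
tᵢ = 2·41.4·993.4/(597·1159) = 0.11888 s.

0.1189 s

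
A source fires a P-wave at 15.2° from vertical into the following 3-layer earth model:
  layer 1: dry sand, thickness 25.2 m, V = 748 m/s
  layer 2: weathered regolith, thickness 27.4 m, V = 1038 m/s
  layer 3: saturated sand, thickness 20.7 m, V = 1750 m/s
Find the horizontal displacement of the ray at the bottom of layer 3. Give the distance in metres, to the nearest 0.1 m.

Apply Snell's law at each interface; in layer i the horizontal offset is hᵢ·tan θᵢ.
Layer 1: θ = 15.20°; offset = 25.2·tan 15.20° = 6.847 m.
Layer 2: sin θ = 1038·sin 15.2°/748 = 0.3638, θ = 21.34°; offset = 27.4·tan 21.34° = 10.703 m.
Layer 3: sin θ = 1750·sin 15.2°/748 = 0.6134, θ = 37.84°; offset = 20.7·tan 37.84° = 16.078 m.
Σ offsets = 33.627 m.

33.6 m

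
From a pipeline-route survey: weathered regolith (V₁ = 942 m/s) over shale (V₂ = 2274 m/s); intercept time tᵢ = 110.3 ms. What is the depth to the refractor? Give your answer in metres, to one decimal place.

h = tᵢ·V₁·V₂ / (2·√(V₂²−V₁²)).
√(V₂²−V₁²) = √(2274² − 942²) = 2069.7 m/s.
h = 0.1103 s × 942 × 2274 / (2 × 2069.7) = 57.08 m.

57.1 m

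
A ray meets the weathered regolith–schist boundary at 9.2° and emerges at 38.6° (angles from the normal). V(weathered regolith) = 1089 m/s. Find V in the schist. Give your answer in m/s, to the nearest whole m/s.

sin 9.2° = 0.1599; sin 38.6° = 0.6239.
V₂ = V₁·(sin θ₂/sin θ₁) = 1089·(0.6239/0.1599) = 4249.44 m/s.

4249 m/s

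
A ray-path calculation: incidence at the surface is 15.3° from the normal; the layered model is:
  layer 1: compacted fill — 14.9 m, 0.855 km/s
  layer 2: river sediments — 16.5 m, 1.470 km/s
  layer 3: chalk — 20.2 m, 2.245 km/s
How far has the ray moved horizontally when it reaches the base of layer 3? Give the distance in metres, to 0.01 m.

Apply Snell's law at each interface; in layer i the horizontal offset is hᵢ·tan θᵢ.
Layer 1: θ = 15.30°; offset = 14.9·tan 15.30° = 4.0762 m.
Layer 2: sin θ = 1.470·sin 15.3°/0.855 = 0.4537, θ = 26.98°; offset = 16.5·tan 26.98° = 8.3998 m.
Layer 3: sin θ = 2.245·sin 15.3°/0.855 = 0.6929, θ = 43.86°; offset = 20.2·tan 43.86° = 19.4097 m.
Total horizontal offset = 31.8857 m.

31.89 m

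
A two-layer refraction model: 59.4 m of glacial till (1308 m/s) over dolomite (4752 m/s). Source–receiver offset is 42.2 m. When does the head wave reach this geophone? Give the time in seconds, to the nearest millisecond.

θ_c = arcsin(V₁/V₂) = arcsin(1308/4752) = 15.98°, cos θ_c = 0.9614.
Intercept time tᵢ = 2h cos θ_c / V₁ = 2·59.4·0.9614/1308 = 0.08732 s.
t = x/V₂ + tᵢ = 42.2/4752 + 0.08732 = 0.09620 s.

0.096 s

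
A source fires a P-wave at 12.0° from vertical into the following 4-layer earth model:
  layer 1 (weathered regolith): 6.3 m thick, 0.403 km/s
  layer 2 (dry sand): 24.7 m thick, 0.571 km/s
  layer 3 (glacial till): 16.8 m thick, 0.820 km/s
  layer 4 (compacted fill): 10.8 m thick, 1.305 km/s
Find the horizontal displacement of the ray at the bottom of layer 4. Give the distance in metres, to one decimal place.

Ray parameter p = sin 12.0° / 0.403 km/s = 5.1591e-01 s/km.
Layer 1: θ = 12.00°; offset = 6.3·tan 12.00° = 1.339 m.
Layer 2: sin θ = p·0.571 = 0.2946 → θ = 17.13°; offset = 24.7·tan 17.13° = 7.614 m.
Layer 3: sin θ = p·0.820 = 0.4230 → θ = 25.03°; offset = 16.8·tan 25.03° = 7.844 m.
Layer 4: sin θ = p·1.305 = 0.6733 → θ = 42.32°; offset = 10.8·tan 42.32° = 9.834 m.
Summing the layer offsets gives 26.631 m.

26.6 m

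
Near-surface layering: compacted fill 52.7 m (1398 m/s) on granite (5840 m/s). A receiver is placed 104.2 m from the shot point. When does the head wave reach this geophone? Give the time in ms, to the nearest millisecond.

91 ms

θ_c = arcsin(V₁/V₂) = arcsin(1398/5840) = 13.85°, cos θ_c = 0.9709.
Intercept time tᵢ = 2h cos θ_c / V₁ = 2·52.7·0.9709/1398 = 0.07320 s.
t = x/V₂ + tᵢ = 104.2/5840 + 0.07320 = 0.09104 s.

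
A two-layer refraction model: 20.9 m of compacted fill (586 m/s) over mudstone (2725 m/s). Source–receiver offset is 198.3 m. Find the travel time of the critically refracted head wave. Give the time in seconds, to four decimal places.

θ_c = arcsin(V₁/V₂) = arcsin(586/2725) = 12.42°, cos θ_c = 0.9766.
Intercept time tᵢ = 2h cos θ_c / V₁ = 2·20.9·0.9766/586 = 0.06966 s.
t = x/V₂ + tᵢ = 198.3/2725 + 0.06966 = 0.14243 s.

0.1424 s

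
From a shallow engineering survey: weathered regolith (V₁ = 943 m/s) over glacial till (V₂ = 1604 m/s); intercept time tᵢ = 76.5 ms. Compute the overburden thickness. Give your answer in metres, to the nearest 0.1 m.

h = tᵢ·V₁·V₂ / (2·√(V₂²−V₁²)).
√(V₂²−V₁²) = √(1604² − 943²) = 1297.5 m/s.
h = 0.0765 s × 943 × 1604 / (2 × 1297.5) = 44.59 m.

44.6 m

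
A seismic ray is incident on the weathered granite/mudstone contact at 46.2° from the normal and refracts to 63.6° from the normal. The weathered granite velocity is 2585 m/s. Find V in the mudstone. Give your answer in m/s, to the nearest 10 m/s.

3210 m/s

sin 46.2° = 0.7218; sin 63.6° = 0.8957.
V₂ = V₁·(sin θ₂/sin θ₁) = 2585·(0.8957/0.7218) = 3208.01 m/s.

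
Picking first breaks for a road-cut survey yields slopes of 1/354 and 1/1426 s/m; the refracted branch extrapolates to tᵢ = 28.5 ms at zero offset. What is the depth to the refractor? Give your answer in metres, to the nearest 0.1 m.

5.2 m

h = tᵢ·V₁·V₂ / (2·√(V₂²−V₁²)).
√(V₂²−V₁²) = √(1426² − 354²) = 1381.4 m/s.
h = 0.0285 s × 354 × 1426 / (2 × 1381.4) = 5.21 m.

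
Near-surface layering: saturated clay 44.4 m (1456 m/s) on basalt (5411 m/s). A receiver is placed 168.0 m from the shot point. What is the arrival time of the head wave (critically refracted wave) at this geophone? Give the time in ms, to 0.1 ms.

89.8 ms

t = x/V₂ + 2h·√(V₂²−V₁²)/(V₁V₂).
√(V₂²−V₁²) = √(5411²−1456²) = 5211.4 m/s; delay term = 2·44.4·5211.4/(1456·5411) = 0.05874 s.
t = 168.0/5411 + 0.05874 = 0.08979 s.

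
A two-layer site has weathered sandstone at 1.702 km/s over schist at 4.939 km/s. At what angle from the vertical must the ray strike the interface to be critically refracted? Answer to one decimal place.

Critical incidence: sin θ_c = V₁/V₂ = 1.702/4.939 = 0.3446.
θ_c = arcsin 0.3446 = 20.16°.

20.2°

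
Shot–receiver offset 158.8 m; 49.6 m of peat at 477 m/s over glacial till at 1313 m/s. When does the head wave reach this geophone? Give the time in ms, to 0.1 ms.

t = x/V₂ + 2h·√(V₂²−V₁²)/(V₁V₂).
√(V₂²−V₁²) = √(1313²−477²) = 1223.3 m/s; delay term = 2·49.6·1223.3/(477·1313) = 0.19376 s.
t = 158.8/1313 + 0.19376 = 0.31470 s.

314.7 ms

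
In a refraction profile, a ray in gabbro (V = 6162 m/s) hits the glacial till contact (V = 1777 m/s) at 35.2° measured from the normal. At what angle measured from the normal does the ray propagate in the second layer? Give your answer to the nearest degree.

10°

Snell's law: sin θ₂ = (V₂/V₁)·sin θ₁ = (1777/6162)·sin 35.2° = 0.1662.
θ₂ = sin⁻¹(0.1662) = 9.57° (from vertical).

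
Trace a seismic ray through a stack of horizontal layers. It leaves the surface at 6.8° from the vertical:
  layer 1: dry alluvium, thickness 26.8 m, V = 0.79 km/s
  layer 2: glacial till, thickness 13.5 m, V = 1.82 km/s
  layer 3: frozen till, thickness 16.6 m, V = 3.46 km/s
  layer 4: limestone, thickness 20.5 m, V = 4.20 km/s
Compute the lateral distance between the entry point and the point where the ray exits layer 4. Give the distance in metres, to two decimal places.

33.70 m

Ray parameter p = sin 6.8° / 0.79 km/s = 1.4988e-01 s/km.
Layer 1: θ = 6.80°; offset = 26.8·tan 6.80° = 3.1957 m.
Layer 2: sin θ = p·1.82 = 0.2728 → θ = 15.83°; offset = 13.5·tan 15.83° = 3.8277 m.
Layer 3: sin θ = p·3.46 = 0.5186 → θ = 31.24°; offset = 16.6·tan 31.24° = 10.0680 m.
Layer 4: sin θ = p·4.20 = 0.6295 → θ = 39.01°; offset = 20.5·tan 39.01° = 16.6080 m.
Σ offsets = 33.6993 m.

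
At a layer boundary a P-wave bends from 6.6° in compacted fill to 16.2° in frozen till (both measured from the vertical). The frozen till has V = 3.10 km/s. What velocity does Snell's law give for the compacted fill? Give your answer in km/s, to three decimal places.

Snell's law: sin 6.6°/V₁ = sin 16.2°/V₂.
V₁ = V₂·sin 6.6°/sin 16.2° = 3.10 × 0.4120 = 1.277 km/s.

1.277 km/s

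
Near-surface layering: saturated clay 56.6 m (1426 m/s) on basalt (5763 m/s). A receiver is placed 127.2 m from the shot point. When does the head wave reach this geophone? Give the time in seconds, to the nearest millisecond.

0.099 s

t = x/V₂ + 2h·√(V₂²−V₁²)/(V₁V₂).
√(V₂²−V₁²) = √(5763²−1426²) = 5583.8 m/s; delay term = 2·56.6·5583.8/(1426·5763) = 0.07691 s.
t = 127.2/5763 + 0.07691 = 0.09899 s.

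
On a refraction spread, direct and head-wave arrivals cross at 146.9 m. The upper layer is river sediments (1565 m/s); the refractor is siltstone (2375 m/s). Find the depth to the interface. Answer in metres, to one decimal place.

33.3 m

x_cross = 2h·√((V₂+V₁)/(V₂−V₁)) → h = x_cross / (2·√((V₂+V₁)/(V₂−V₁))).
√((V₂+V₁)/(V₂−V₁)) = √((2375+1565)/(2375−1565)) = 2.2055.
h = 146.9 / (2·2.2055) = 33.30 m.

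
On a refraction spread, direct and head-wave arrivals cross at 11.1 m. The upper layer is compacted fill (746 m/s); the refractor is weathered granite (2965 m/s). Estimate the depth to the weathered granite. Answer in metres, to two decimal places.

x_cross = 2h·√((V₂+V₁)/(V₂−V₁)) → h = x_cross / (2·√((V₂+V₁)/(V₂−V₁))).
√((V₂+V₁)/(V₂−V₁)) = √((2965+746)/(2965−746)) = 1.2932.
h = 11.1 / (2·1.2932) = 4.29 m.

4.29 m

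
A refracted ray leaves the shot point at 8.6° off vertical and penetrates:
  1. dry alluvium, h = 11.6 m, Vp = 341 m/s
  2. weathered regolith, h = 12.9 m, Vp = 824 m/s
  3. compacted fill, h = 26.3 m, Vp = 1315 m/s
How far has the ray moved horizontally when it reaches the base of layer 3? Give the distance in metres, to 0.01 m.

25.32 m

Ray parameter p = sin 8.6° / 341 m/s = 4.3852e-04 s/m.
Layer 1: θ = 8.60°; offset = 11.6·tan 8.60° = 1.7543 m.
Layer 2: sin θ = p·824 = 0.3613 → θ = 21.18°; offset = 12.9·tan 21.18° = 4.9991 m.
Layer 3: sin θ = p·1315 = 0.5767 → θ = 35.22°; offset = 26.3·tan 35.22° = 18.5633 m.
Total horizontal offset = 25.3167 m.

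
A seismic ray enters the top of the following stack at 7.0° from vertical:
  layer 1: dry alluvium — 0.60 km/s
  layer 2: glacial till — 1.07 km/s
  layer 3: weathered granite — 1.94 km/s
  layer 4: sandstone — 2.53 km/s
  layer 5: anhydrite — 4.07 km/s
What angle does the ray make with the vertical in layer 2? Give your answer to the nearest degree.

13°

Snell's law across each interface conserves sin θ / V, so sin θ_2 = V_2·sin θ₁/V₁.
sin θ_2 = 1.07 × sin 7.0° / 0.60 = 0.2173.
θ_2 = 12.55° from the vertical.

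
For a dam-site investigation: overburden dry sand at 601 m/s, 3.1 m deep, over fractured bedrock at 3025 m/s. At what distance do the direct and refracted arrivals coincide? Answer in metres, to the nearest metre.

8 m

θ_c = arcsin(601/3025) = 11.46°, so cos θ_c = 0.9801 and tᵢ = 2h cos θ_c/V₁ = 0.0101 s.
At crossover x/V₁ = x/V₂ + tᵢ ⇒ x = tᵢ/(1/V₁ − 1/V₂) = 0.01011/(1.6639e-03 − 3.3058e-04) = 7.58 m.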